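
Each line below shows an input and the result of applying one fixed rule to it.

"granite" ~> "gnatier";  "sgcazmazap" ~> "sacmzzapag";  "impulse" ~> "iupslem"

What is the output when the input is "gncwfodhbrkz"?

gwcofhdrbzkn

The transformation: swap each adjacent pair of characters (1↔2, 3↔4, ...), then move the first character to the end.
For "gncwfodhbrkz" the result is "gwcofhdrbzkn".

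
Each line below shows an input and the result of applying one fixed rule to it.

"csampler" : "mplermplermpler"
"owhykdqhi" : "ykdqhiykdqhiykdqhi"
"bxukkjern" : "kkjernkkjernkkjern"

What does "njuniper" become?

niperniperniper

The rule is to delete the first 3 characters, then write the whole string 3 times in a row.
On "njuniper" that produces "niperniperniper".
(Check on "bxukkjern": → "kkjern" → "kkjernkkjernkkjern" ✓)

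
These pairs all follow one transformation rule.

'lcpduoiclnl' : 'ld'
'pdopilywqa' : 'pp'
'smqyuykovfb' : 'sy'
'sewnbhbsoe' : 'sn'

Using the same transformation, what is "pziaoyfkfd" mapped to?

The rule is to keep one character in every 3, starting at position 1 (positions 1st, 4th, 7th, ...), then keep only the first 2 characters.
For "pziaoyfkfd" the result is "pa".

pa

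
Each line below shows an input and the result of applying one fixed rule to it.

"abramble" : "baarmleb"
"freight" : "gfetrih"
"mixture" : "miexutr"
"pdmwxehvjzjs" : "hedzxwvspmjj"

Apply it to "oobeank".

ebaoonk

The transformation: sort the characters into reverse alphabetical order, then move the last 3 characters to the front (rotate right by 3).
For "oobeank", step one produces "oonkeba"; step two turns that into "ebaoonk".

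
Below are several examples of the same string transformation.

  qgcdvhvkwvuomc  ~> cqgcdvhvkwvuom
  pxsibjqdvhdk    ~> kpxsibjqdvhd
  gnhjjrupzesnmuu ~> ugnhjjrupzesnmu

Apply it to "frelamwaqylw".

Looking at the pairs, the operation is to move the last character to the front.
Applying that to "frelamwaqylw" gives "wfrelamwaqyl".

wfrelamwaqyl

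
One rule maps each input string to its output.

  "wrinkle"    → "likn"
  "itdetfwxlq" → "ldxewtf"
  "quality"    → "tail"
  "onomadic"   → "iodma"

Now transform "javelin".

The pattern: take characters alternately from the front and the back (1st, last, 2nd, 2nd-last, ...), then delete the first 3 characters.
For "javelin", step one produces "jnaivle"; step two turns that into "ivle".

ivle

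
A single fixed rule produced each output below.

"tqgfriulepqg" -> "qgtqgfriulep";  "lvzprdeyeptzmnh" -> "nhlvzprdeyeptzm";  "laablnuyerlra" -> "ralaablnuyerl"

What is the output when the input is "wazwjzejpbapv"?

pvwazwjzejpba

The transformation: move the last 2 characters to the front (rotate right by 2).
On "wazwjzejpbapv" that produces "pvwazwjzejpba".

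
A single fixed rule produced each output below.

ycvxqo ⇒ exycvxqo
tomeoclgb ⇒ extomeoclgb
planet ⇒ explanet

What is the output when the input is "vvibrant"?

Each output is the input with this applied: prepend "ex".
Applying that to "vvibrant" gives "exvvibrant".

exvvibrant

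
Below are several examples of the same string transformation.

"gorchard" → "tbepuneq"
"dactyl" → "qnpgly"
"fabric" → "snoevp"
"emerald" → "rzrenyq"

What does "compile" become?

The rule is to shift every letter 13 places forward in the alphabet (wrapping around) — i.e. ROT13.
On "compile" that produces "pbzcvyr".

pbzcvyr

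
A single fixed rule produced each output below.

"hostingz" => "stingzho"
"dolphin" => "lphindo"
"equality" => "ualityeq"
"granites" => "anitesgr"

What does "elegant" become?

egantel

The transformation: move the first 2 characters to the end (rotate left by 2).
Doing the same to "elegant": "egantel".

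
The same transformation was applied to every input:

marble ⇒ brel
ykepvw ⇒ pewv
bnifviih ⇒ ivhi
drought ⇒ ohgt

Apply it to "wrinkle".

The rule is to swap each adjacent pair of characters (1↔2, 3↔4, ...), then keep only the last 4 characters.
On "wrinkle": the first step gives "rwnilke", and the second then gives "ilke".
(Check on "bnifviih": → "nbfiivhi" → "ivhi" ✓)

ilke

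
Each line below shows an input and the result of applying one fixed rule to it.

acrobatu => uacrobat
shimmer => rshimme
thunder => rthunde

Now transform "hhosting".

The transformation: move the last character to the front.
Applying that to "hhosting" gives "ghhostin".

ghhostin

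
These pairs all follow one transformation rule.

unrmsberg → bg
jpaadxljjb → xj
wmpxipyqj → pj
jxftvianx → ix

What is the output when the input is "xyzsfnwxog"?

Rule — keep one character in every 3, starting at position 3 (positions 3rd, 6th, 9th, ...), then delete the first character.
On "xyzsfnwxog": the first step gives "zno", and the second then gives "no".

no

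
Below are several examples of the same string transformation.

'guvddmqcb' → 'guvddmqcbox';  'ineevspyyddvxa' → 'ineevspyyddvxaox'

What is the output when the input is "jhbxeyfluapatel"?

In each case the input is transformed by: append "ox".
For "jhbxeyfluapatel" the result is "jhbxeyfluapatelox".

jhbxeyfluapatelox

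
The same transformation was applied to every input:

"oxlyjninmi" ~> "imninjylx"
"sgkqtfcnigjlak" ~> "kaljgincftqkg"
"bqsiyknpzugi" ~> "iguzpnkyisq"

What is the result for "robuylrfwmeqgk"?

kgqemwfrlyubo

In each case the input is transformed by: delete the first character, then reverse the string.
Working it through for "robuylrfwmeqgk": intermediate "obuylrfwmeqgk", final "kgqemwfrlyubo".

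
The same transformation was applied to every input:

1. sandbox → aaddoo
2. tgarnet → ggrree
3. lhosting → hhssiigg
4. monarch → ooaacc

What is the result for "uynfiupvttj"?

yyffuuvvtt

In each case the input is transformed by: keep every other character starting from the second (positions 2nd, 4th, 6th, ...), then double every character.
Working it through for "uynfiupvttj": intermediate "yfuvt", final "yyffuuvvtt".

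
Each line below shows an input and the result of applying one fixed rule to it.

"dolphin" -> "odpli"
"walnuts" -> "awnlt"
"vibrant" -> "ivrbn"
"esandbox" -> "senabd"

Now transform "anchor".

Each output is the input with this applied: swap each adjacent pair of characters (1↔2, 3↔4, ...), then delete the last 2 characters.
On "anchor": the first step gives "nahcro", and the second then gives "nahc".

nahc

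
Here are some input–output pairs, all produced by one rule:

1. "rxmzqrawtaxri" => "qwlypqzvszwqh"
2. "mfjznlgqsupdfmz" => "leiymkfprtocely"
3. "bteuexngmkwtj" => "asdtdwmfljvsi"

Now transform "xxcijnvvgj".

The rule is to shift every letter 1 place backward in the alphabet (wrapping around).
Applying that to "xxcijnvvgj" gives "wwbhimuufi".

wwbhimuufi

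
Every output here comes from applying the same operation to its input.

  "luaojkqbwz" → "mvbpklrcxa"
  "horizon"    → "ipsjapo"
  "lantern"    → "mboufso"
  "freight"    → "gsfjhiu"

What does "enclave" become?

fodmbwf

What's happening: shift every letter 1 place forward in the alphabet (wrapping around).
"enclave" → "fodmbwf".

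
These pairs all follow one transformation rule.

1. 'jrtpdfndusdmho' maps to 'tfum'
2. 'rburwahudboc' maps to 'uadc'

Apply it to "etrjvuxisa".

Looking at the pairs, the operation is to keep one character in every 3, starting at position 3 (positions 3rd, 6th, 9th, ...).
For "etrjvuxisa" the result is "rus".

rus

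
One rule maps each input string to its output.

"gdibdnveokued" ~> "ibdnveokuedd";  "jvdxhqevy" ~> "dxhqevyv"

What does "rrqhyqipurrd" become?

qhyqipurrdr

The transformation: delete the first character, then move the first character to the end.
Starting from "rrqhyqipurrd": after the first operation, "rqhyqipurrd"; after the second, "qhyqipurrdr".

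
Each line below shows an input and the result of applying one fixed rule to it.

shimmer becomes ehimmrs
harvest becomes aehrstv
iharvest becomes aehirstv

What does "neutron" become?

In each case the input is transformed by: sort the characters into alphabetical order.
For "neutron" the result is "ennortu".

ennortu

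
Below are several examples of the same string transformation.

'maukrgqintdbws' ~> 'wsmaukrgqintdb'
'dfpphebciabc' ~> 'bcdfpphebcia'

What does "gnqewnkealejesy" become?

The pattern: move the last 2 characters to the front (rotate right by 2).
So "gnqewnkealejesy" becomes "sygnqewnkealeje".

sygnqewnkealeje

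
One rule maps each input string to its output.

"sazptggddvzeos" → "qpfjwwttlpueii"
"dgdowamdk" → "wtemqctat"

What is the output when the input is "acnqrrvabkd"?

The transformation: move the first character to the end, then shift every letter 10 places backward in the alphabet (wrapping around).
"acnqrrvabkd" → "sdghhlqratq".
(Check on "dgdowamdk": → "gdowamdkd" → "wtemqctat" ✓)

sdghhlqratq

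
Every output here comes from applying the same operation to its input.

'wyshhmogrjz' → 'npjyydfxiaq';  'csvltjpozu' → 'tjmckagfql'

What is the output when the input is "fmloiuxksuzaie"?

wdcfzlobjlqrzv

Looking at the pairs, the operation is to shift every letter 9 places backward in the alphabet (wrapping around).
"fmloiuxksuzaie" → "wdcfzlobjlqrzv".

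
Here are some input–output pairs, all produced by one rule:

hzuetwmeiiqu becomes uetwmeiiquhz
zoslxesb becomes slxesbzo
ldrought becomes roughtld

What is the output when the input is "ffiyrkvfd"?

Rule — move the first 2 characters to the end (rotate left by 2).
"ffiyrkvfd" → "iyrkvfdff".

iyrkvfdff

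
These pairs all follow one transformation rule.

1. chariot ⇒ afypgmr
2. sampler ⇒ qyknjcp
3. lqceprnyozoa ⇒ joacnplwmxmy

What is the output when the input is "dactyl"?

byarwj

The rule is to shift every letter 2 places backward in the alphabet (wrapping around).
Doing the same to "dactyl": "byarwj".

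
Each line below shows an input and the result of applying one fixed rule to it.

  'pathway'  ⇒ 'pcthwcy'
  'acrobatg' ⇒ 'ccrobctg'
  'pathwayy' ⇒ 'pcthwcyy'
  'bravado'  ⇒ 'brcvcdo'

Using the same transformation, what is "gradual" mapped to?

grcducl

The pattern: replace every "a" with "c".
Applying that to "gradual" gives "grcducl".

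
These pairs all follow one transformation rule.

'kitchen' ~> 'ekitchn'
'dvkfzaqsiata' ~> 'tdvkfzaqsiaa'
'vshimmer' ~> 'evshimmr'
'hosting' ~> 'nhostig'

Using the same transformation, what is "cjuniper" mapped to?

ecjunipr

The rule is to move the last character to the front, then swap the first and last characters.
On "cjuniper" that produces "ecjunipr".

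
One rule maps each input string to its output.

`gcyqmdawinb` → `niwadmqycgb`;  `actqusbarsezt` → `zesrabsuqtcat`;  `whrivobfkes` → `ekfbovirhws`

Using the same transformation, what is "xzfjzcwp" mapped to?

The pattern: move the last character to the front, then reverse the string.
For "xzfjzcwp", step one produces "pxzfjzcw"; step two turns that into "wczjfzxp".

wczjfzxp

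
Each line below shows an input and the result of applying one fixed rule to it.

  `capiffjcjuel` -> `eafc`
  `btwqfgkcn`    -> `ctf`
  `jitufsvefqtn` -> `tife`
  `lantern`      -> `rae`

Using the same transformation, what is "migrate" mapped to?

tia

In each case the input is transformed by: move the last 2 characters to the front (rotate right by 2), then keep one character in every 3, starting at position 1 (positions 1st, 4th, 7th, ...).
So "migrate" becomes "tia".
(Check on "capiffjcjuel": → "elcapiffjcju" → "eafc" ✓)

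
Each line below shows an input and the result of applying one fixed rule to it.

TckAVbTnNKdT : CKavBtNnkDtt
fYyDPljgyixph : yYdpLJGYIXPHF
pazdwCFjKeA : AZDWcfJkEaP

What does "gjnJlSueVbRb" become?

Rule — move the first character to the end, then flip the case of every letter.
Starting from "gjnJlSueVbRb": after the first operation, "jnJlSueVbRbg"; after the second, "JNjLsUEvBrBG".

JNjLsUEvBrBG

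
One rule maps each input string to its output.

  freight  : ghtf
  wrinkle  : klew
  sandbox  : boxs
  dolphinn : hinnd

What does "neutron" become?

The rule is to move the first character to the end, then delete the first 3 characters.
Starting from "neutron": after the first operation, "eutronn"; after the second, "ronn".
(Check on "sandbox": → "andboxs" → "boxs" ✓)

ronn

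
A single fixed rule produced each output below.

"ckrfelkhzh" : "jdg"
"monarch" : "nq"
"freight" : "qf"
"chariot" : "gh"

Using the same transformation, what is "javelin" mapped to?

zk

What's happening: keep one character in every 3, starting at position 2 (positions 2nd, 5th, 8th, ...), then shift every letter 1 place backward in the alphabet (wrapping around).
"javelin" → "al" → "zk".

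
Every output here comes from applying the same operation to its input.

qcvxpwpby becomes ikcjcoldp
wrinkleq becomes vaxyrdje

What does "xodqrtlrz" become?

The rule is to shift every letter 13 places forward in the alphabet (wrapping around) — i.e. ROT13, then move the first 2 characters to the end (rotate left by 2).
On "xodqrtlrz": the first step gives "kbqdegyem", and the second then gives "qdegyemkb".

qdegyemkb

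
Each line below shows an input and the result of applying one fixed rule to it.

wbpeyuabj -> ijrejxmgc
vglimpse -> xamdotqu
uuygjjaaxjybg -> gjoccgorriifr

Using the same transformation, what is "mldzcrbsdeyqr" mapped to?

gyzutlhkzjalm

What's happening: move the last 3 characters to the front (rotate right by 3), then shift every letter 8 places forward in the alphabet (wrapping around).
"mldzcrbsdeyqr" → "yqrmldzcrbsde" → "gyzutlhkzjalm".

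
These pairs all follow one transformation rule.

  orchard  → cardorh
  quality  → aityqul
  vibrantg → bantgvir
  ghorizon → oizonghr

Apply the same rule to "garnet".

retgan

The pattern: move the first 3 characters to the end (rotate left by 3), then swap the first and last characters.
For "garnet", step one produces "netgar"; step two turns that into "retgan".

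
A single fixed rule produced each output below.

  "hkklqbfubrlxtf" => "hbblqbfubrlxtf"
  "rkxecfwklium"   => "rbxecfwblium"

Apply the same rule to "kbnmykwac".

bbnmybwac

What's happening: replace every "k" with "b".
So "kbnmykwac" becomes "bbnmybwac".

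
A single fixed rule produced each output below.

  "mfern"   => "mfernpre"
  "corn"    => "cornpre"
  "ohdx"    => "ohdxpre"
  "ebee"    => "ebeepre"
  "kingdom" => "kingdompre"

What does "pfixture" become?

pfixturepre

The transformation: append "pre".
On "pfixture" that produces "pfixturepre".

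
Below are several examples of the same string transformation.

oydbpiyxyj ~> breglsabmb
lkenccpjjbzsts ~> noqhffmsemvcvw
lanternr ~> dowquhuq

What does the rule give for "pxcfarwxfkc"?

Each output is the input with this applied: swap each adjacent pair of characters (1↔2, 3↔4, ...), then shift every letter 3 places forward in the alphabet (wrapping around).
For "pxcfarwxfkc", step one produces "xpfcraxwkfc"; step two turns that into "asifudaznif".

asifudaznif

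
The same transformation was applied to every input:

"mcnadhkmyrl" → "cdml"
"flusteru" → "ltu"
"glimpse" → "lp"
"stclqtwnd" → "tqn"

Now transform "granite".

ri

The pattern: keep one character in every 3, starting at position 2 (positions 2nd, 5th, 8th, ...).
Doing the same to "granite": "ri".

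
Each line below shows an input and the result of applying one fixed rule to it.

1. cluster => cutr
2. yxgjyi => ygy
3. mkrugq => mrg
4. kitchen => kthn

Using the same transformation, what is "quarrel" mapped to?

qarl

In each case the input is transformed by: keep every other character starting from the first (positions 1st, 3rd, 5th, ...).
For "quarrel" the result is "qarl".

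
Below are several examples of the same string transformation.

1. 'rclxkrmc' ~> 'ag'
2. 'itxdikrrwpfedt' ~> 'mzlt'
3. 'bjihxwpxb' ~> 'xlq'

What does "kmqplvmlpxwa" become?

In each case the input is transformed by: keep one character in every 3, starting at position 3 (positions 3rd, 6th, 9th, ...), then shift every letter 11 places backward in the alphabet (wrapping around).
On "kmqplvmlpxwa": the first step gives "qvpa", and the second then gives "fkep".

fkep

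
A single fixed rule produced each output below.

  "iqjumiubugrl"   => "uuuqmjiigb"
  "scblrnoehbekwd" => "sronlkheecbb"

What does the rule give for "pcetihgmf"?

tpihgec

Looking at the pairs, the operation is to delete the last 2 characters, then sort the characters into reverse alphabetical order.
For "pcetihgmf" the result is "tpihgec".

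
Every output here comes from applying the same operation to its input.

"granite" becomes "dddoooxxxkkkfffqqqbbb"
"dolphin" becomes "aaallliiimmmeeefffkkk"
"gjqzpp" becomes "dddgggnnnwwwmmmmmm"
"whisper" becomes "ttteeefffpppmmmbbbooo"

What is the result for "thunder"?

qqqeeerrrkkkaaabbbooo

The rule is to shift every letter 3 places backward in the alphabet (wrapping around), then repeat every character 3 times.
For "thunder" the result is "qqqeeerrrkkkaaabbbooo".
(Check on "dolphin": → "alimefk" → "aaallliiimmmeeefffkkk" ✓)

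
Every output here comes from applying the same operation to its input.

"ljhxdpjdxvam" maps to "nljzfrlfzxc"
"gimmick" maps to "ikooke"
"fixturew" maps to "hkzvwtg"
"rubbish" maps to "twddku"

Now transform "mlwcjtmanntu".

onyelvocppv

The rule is to delete the last character, then shift every letter 2 places forward in the alphabet (wrapping around).
Starting from "mlwcjtmanntu": after the first operation, "mlwcjtmannt"; after the second, "onyelvocppv".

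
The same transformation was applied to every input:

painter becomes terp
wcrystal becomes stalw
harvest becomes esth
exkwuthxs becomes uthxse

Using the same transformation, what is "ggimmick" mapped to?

mickg

Looking at the pairs, the operation is to move the first character to the end, then delete the first 3 characters.
Applying both steps to "ggimmick": "gimmickg", then "mickg".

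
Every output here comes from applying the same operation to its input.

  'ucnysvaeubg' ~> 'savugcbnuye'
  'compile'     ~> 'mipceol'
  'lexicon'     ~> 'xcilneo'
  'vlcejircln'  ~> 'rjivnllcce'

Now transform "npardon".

Looking at the pairs, the operation is to take characters alternately from the front and the back (1st, last, 2nd, 2nd-last, ...), then move the last 3 characters to the front (rotate right by 3).
For "npardon", step one produces "nnpoadr"; step two turns that into "adrnnpo".

adrnnpo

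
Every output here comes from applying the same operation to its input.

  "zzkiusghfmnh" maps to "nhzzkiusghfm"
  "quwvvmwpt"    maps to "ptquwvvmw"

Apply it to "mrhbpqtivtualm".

lmmrhbpqtivtua

Each output is the input with this applied: move the last 2 characters to the front (rotate right by 2).
Applying that to "mrhbpqtivtualm" gives "lmmrhbpqtivtua".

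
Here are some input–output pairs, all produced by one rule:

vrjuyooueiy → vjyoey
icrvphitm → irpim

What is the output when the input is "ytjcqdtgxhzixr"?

yjqtxzx

Looking at the pairs, the operation is to keep every other character starting from the first (positions 1st, 3rd, 5th, ...).
Applying that to "ytjcqdtgxhzixr" gives "yjqtxzx".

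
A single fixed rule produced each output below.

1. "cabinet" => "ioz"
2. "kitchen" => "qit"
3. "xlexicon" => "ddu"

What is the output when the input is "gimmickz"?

The rule is to keep one character in every 3, starting at position 1 (positions 1st, 4th, 7th, ...), then shift every letter 6 places forward in the alphabet (wrapping around).
On "gimmickz" that produces "msq".

msq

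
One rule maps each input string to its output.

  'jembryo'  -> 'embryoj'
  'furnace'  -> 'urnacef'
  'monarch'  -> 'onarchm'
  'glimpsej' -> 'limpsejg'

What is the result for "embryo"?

Looking at the pairs, the operation is to move the first character to the end.
So "embryo" becomes "mbryoe".

mbryoe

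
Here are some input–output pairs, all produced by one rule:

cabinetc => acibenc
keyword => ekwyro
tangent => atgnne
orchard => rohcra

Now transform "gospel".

ogpsl

The pattern: swap each adjacent pair of characters (1↔2, 3↔4, ...), then delete the last character.
"gospel" → "ogpsle" → "ogpsl".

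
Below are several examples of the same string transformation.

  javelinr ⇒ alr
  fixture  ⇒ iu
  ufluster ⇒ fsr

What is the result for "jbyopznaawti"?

The rule is to keep one character in every 3, starting at position 2 (positions 2nd, 5th, 8th, ...).
On "jbyopznaawti" that produces "bpat".

bpat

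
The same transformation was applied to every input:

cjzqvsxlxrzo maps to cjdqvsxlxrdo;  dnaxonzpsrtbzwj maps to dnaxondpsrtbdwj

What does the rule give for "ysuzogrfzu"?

ysudogrfdu

Each output is the input with this applied: replace every "z" with "d".
On "ysuzogrfzu" that produces "ysudogrfdu".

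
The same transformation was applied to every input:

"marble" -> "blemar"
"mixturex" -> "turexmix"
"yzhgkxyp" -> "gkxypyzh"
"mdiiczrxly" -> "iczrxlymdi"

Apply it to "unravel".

avelunr

The transformation: move the first 3 characters to the end (rotate left by 3).
Doing the same to "unravel": "avelunr".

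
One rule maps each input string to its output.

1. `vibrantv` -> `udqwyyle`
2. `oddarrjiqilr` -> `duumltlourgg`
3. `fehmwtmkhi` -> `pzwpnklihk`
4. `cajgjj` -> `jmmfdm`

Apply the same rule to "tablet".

ohwwde

The rule is to move the first 3 characters to the end (rotate left by 3), then shift every letter 3 places forward in the alphabet (wrapping around).
Applying both steps to "tablet": "lettab", then "ohwwde".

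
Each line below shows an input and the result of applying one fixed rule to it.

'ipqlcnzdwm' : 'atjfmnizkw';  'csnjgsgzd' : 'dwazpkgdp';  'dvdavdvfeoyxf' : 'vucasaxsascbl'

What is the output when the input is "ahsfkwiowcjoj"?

The pattern: shift every letter 3 places backward in the alphabet (wrapping around), then move the last 3 characters to the front (rotate right by 3).
For "ahsfkwiowcjoj" the result is "glgxepchtfltz".
(Check on "dvdavdvfeoyxf": → "asaxsascblvuc" → "vucasaxsascbl" ✓)

glgxepchtfltz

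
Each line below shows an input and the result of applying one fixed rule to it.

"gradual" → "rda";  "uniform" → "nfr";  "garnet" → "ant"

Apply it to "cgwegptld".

gepl

Looking at the pairs, the operation is to keep every other character starting from the second (positions 2nd, 4th, 6th, ...).
Applying that to "cgwegptld" gives "gepl".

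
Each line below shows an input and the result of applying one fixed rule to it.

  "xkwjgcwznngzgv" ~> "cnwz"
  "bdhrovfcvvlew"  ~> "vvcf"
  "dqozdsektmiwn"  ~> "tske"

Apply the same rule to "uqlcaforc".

ocfa

What's happening: take characters alternately from the front and the back (1st, last, 2nd, 2nd-last, ...), then keep only the last 4 characters.
"uqlcaforc" → "ucqrlocfa" → "ocfa".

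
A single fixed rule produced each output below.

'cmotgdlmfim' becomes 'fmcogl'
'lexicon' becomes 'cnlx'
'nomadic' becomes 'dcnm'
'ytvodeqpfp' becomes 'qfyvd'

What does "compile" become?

In each case the input is transformed by: keep every other character starting from the first (positions 1st, 3rd, 5th, ...), then move the last 2 characters to the front (rotate right by 2).
On "compile": the first step gives "cmie", and the second then gives "iecm".

iecm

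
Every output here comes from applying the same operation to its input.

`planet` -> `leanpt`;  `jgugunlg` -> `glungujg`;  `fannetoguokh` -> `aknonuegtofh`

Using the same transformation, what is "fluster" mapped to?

The pattern: take characters alternately from the front and the back (1st, last, 2nd, 2nd-last, ...), then move the first 2 characters to the end (rotate left by 2).
On "fluster" that produces "leutsfr".

leutsfr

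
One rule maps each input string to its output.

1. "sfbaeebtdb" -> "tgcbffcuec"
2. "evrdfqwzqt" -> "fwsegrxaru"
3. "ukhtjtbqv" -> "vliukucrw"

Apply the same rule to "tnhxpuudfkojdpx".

The rule is to shift every letter 1 place forward in the alphabet (wrapping around).
For "tnhxpuudfkojdpx" the result is "uoiyqvveglpkeqy".

uoiyqvveglpkeqy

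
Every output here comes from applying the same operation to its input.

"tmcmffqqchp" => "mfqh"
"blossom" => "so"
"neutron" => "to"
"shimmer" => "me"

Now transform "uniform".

fr

The pattern: keep every other character starting from the second (positions 2nd, 4th, 6th, ...), then delete the first character.
Applying both steps to "uniform": "nfr", then "fr".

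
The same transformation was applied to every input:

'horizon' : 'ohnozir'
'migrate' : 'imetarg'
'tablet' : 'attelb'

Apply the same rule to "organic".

Rule — move the first 2 characters to the end (rotate left by 2), then reverse the string.
Starting from "organic": after the first operation, "ganicor"; after the second, "rocinag".
(Check on "horizon": → "rizonho" → "ohnozir" ✓)

rocinag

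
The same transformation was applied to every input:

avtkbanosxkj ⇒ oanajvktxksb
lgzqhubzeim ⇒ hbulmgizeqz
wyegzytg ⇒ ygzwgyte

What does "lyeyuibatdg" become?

ubilgydetya

In each case the input is transformed by: take characters alternately from the front and the back (1st, last, 2nd, 2nd-last, ...), then move the last 3 characters to the front (rotate right by 3).
Working it through for "lyeyuibatdg": intermediate "lgydetyaubi", final "ubilgydetya".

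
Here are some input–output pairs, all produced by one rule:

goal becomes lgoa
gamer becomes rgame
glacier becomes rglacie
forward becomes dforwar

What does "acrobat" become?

The transformation: move the last character to the front.
On "acrobat" that produces "tacroba".

tacroba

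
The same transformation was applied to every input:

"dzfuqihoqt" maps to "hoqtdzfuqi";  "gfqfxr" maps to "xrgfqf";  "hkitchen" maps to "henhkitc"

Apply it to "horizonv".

The transformation: swap the front and back halves of the string, then move the first character to the end.
For "horizonv" the result is "onvhoriz".

onvhoriz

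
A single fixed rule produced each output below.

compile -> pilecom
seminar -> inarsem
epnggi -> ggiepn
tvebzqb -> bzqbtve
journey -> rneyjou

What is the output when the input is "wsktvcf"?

tvcfwsk

In each case the input is transformed by: move the first 3 characters to the end (rotate left by 3).
Applying that to "wsktvcf" gives "tvcfwsk".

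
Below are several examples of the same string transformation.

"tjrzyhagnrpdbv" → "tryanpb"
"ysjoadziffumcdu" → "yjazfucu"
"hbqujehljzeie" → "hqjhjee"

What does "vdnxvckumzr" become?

vnvkmr

The rule is to keep every other character starting from the first (positions 1st, 3rd, 5th, ...).
For "vdnxvckumzr" the result is "vnvkmr".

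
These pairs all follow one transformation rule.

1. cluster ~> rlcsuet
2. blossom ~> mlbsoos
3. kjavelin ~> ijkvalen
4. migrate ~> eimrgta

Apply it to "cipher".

eichpr

The rule is to swap each adjacent pair of characters (1↔2, 3↔4, ...), then move the last character to the front.
Starting from "cipher": after the first operation, "ichpre"; after the second, "eichpr".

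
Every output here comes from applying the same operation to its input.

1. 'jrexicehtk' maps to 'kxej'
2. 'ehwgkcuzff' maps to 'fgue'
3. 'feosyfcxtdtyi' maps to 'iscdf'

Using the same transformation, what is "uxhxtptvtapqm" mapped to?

Looking at the pairs, the operation is to keep one character in every 3, starting at position 1 (positions 1st, 4th, 7th, ...), then swap the first and last characters.
For "uxhxtptvtapqm" the result is "mxtau".

mxtau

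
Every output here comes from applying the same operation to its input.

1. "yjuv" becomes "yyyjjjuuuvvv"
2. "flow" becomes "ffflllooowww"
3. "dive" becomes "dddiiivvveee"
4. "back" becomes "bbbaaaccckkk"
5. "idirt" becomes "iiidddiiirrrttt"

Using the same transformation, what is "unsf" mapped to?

Rule — repeat every character 3 times.
So "unsf" becomes "uuunnnsssfff".

uuunnnsssfff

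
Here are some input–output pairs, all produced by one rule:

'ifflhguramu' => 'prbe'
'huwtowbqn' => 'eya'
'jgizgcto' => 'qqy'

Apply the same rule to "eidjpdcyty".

szi

Each output is the input with this applied: shift every letter 10 places forward in the alphabet (wrapping around), then keep one character in every 3, starting at position 2 (positions 2nd, 5th, 8th, ...).
For "eidjpdcyty", step one produces "osntznmidi"; step two turns that into "szi".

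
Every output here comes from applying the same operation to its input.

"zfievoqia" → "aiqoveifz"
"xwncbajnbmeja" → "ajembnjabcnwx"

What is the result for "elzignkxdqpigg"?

ggipqdxkngizle

What's happening: reverse the string.
Applying that to "elzignkxdqpigg" gives "ggipqdxkngizle".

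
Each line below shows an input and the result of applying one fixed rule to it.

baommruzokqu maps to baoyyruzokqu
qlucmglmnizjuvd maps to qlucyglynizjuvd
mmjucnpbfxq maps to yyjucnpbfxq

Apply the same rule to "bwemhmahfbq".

bweyhyahfbq

The rule is to replace every "m" with "y".
"bwemhmahfbq" → "bweyhyahfbq".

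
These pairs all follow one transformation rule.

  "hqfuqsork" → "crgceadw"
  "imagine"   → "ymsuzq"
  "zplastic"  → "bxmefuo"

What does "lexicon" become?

The pattern: shift every letter 12 places forward in the alphabet (wrapping around), then delete the first character.
So "lexicon" becomes "qjuoaz".

qjuoaz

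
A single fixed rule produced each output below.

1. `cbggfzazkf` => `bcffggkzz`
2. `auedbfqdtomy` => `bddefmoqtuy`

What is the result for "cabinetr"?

The transformation: sort the characters into alphabetical order, then delete the first character.
Applying both steps to "cabinetr": "abceinrt", then "bceinrt".

bceinrt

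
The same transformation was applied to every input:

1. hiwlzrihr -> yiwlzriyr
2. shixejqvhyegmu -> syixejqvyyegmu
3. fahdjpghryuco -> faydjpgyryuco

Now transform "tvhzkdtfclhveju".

In each case the input is transformed by: replace every "h" with "y".
"tvhzkdtfclhveju" → "tvyzkdtfclyveju".

tvyzkdtfclyveju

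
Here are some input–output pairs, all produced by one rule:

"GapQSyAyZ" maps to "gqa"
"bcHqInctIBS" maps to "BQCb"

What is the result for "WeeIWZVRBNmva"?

Looking at the pairs, the operation is to flip the case of every letter, then keep one character in every 3, starting at position 1 (positions 1st, 4th, 7th, ...).
Applying both steps to "WeeIWZVRBNmva": "wEEiwzvrbnMVA", then "wivnA".
(Check on "bcHqInctIBS": → "BChQiNCTibs" → "BQCb" ✓)

wivnA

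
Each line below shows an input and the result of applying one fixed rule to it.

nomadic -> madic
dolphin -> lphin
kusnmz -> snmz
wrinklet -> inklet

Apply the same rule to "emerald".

erald

The transformation: delete the first 2 characters.
On "emerald" that produces "erald".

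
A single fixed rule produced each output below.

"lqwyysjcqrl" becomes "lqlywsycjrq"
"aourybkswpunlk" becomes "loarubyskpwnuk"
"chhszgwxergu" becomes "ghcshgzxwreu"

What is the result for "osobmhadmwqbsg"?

Each output is the input with this applied: swap each adjacent pair of characters (1↔2, 3↔4, ...), then move the last character to the front.
For "osobmhadmwqbsg", step one produces "sobohmdawmbqgs"; step two turns that into "ssobohmdawmbqg".

ssobohmdawmbqg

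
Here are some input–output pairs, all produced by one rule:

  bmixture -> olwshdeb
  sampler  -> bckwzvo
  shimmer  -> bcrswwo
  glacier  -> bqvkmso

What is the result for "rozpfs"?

In each case the input is transformed by: move the last character to the front, then shift every letter 10 places forward in the alphabet (wrapping around).
For "rozpfs" the result is "cbyjzp".

cbyjzp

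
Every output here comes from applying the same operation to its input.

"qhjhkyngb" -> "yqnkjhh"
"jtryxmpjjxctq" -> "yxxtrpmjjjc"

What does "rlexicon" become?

Looking at the pairs, the operation is to delete the last 2 characters, then sort the characters into reverse alphabetical order.
Applying both steps to "rlexicon": "rlexic", then "xrliec".

xrliec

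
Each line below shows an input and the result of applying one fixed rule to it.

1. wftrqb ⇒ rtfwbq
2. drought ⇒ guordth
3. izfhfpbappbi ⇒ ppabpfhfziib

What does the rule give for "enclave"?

alcneev

Rule — reverse the string, then move the first 2 characters to the end (rotate left by 2).
For "enclave" the result is "alcneev".
(Check on "izfhfpbappbi": → "ibppabpfhfzi" → "ppabpfhfziib" ✓)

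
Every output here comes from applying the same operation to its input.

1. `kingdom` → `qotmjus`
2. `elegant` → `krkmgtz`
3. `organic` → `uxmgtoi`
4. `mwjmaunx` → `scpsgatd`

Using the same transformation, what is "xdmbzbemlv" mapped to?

The pattern: shift every letter 6 places forward in the alphabet (wrapping around).
Applying that to "xdmbzbemlv" gives "djshfhksrb".

djshfhksrb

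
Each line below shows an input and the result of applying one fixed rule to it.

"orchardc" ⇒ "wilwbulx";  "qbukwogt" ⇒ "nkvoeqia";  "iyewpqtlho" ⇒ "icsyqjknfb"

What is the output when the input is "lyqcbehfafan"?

hfskwvybzuzu

The rule is to move the last character to the front, then shift every letter 6 places backward in the alphabet (wrapping around).
Working it through for "lyqcbehfafan": intermediate "nlyqcbehfafa", final "hfskwvybzuzu".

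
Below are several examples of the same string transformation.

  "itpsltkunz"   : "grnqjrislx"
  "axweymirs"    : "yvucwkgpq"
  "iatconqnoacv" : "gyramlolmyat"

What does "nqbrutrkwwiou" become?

lozpsrpiuugms

The transformation: shift every letter 2 places backward in the alphabet (wrapping around).
Doing the same to "nqbrutrkwwiou": "lozpsrpiuugms".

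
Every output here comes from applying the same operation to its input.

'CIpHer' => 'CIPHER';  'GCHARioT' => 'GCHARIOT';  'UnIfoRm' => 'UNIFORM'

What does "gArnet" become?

The transformation: convert every letter to uppercase.
Doing the same to "gArnet": "GARNET".

GARNET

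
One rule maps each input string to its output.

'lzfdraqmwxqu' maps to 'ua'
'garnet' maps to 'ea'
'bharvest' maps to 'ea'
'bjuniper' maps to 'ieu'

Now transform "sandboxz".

oa

Rule — swap the front and back halves of the string, then keep only the vowels.
On "sandboxz": the first step gives "boxzsand", and the second then gives "oa".
(Check on "bjuniper": → "iperbjun" → "ieu" ✓)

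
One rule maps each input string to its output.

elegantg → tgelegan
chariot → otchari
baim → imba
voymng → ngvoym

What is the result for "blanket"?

etblank

Each output is the input with this applied: move the last 2 characters to the front (rotate right by 2).
Doing the same to "blanket": "etblank".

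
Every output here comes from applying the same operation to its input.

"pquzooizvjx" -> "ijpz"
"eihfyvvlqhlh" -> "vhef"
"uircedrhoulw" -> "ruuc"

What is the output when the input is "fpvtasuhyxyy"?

uxft

The pattern: keep one character in every 3, starting at position 1 (positions 1st, 4th, 7th, ...), then move the first 2 characters to the end (rotate left by 2).
"fpvtasuhyxyy" → "ftux" → "uxft".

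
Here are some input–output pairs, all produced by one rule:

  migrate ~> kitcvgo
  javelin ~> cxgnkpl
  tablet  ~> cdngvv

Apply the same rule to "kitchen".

kvejgpm

Looking at the pairs, the operation is to move the first character to the end, then shift every letter 2 places forward in the alphabet (wrapping around).
On "kitchen": the first step gives "itchenk", and the second then gives "kvejgpm".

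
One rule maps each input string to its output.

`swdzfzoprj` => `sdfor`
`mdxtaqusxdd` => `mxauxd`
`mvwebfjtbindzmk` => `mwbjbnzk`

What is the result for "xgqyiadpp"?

The transformation: keep every other character starting from the first (positions 1st, 3rd, 5th, ...).
So "xgqyiadpp" becomes "xqidp".

xqidp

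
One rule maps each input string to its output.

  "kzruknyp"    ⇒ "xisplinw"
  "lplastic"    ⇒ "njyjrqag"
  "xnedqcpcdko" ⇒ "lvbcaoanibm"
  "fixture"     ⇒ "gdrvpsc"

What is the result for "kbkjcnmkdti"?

The transformation: shift every letter 2 places backward in the alphabet (wrapping around), then swap each adjacent pair of characters (1↔2, 3↔4, ...).
For "kbkjcnmkdti", step one produces "izihalkibrg"; step two turns that into "zihilaikrbg".

zihilaikrbg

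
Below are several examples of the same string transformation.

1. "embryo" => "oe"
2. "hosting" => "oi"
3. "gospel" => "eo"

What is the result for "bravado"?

oaa

The rule is to move the last 2 characters to the front (rotate right by 2), then keep only the vowels.
On "bravado": the first step gives "dobrava", and the second then gives "oaa".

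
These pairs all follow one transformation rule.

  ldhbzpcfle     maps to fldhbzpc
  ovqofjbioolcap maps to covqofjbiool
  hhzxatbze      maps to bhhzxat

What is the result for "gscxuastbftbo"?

What's happening: delete the last 2 characters, then move the last character to the front.
For "gscxuastbftbo", step one produces "gscxuastbft"; step two turns that into "tgscxuastbf".

tgscxuastbf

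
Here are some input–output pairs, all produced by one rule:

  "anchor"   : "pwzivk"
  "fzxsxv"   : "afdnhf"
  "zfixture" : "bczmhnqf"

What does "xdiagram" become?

oziuflqi

The transformation: shift every letter 8 places forward in the alphabet (wrapping around), then swap the front and back halves of the string.
On "xdiagram": the first step gives "flqioziu", and the second then gives "oziuflqi".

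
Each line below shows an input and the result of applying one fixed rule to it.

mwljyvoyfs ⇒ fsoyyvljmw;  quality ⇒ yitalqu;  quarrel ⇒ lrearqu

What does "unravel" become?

The transformation: swap each adjacent pair of characters (1↔2, 3↔4, ...), then reverse the string.
On "unravel": the first step gives "nuarevl", and the second then gives "lveraun".

lveraun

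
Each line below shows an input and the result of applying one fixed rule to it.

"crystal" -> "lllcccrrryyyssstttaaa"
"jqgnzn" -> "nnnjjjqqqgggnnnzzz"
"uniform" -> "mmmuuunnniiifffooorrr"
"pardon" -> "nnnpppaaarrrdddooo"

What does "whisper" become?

Each output is the input with this applied: move the last character to the front, then repeat every character 3 times.
So "whisper" becomes "rrrwwwhhhiiissspppeee".

rrrwwwhhhiiissspppeee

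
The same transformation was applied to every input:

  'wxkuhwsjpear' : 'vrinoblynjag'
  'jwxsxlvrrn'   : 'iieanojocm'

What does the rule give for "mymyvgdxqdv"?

In each case the input is transformed by: shift every letter 9 places backward in the alphabet (wrapping around), then move the last 3 characters to the front (rotate right by 3).
Applying both steps to "mymyvgdxqdv": "dpdpmxuohum", then "humdpdpmxuo".

humdpdpmxuo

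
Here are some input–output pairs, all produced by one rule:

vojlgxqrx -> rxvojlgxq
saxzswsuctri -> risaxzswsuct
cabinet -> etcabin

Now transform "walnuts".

The pattern: move the last 2 characters to the front (rotate right by 2).
"walnuts" → "tswalnu".

tswalnu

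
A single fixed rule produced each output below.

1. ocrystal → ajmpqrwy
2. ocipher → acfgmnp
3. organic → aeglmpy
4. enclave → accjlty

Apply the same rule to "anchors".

What's happening: shift every letter 2 places backward in the alphabet (wrapping around), then sort the characters into alphabetical order.
On "anchors" that produces "aflmpqy".

aflmpqy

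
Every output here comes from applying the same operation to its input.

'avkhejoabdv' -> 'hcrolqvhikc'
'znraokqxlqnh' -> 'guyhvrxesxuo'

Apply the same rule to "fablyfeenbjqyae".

mhisfmlluiqxfhl

The transformation: shift every letter 7 places forward in the alphabet (wrapping around).
Applying that to "fablyfeenbjqyae" gives "mhisfmlluiqxfhl".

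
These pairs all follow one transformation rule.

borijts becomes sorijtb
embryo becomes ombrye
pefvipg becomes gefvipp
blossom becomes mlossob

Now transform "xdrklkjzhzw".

The rule is to swap the first and last characters.
"xdrklkjzhzw" → "wdrklkjzhzx".

wdrklkjzhzx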